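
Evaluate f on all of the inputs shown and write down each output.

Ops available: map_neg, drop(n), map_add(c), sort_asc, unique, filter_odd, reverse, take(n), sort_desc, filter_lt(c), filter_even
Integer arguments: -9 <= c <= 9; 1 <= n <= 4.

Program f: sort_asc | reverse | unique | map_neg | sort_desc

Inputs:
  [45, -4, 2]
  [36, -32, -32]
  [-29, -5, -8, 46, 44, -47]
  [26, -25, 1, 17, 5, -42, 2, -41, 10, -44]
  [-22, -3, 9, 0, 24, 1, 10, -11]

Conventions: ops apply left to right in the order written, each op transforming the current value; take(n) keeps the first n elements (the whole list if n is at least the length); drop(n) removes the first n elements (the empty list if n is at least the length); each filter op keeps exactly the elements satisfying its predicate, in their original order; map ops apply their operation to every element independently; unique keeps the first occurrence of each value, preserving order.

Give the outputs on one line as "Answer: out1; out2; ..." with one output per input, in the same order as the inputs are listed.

Execution, op by op:
  [45, -4, 2] -> [-4, 2, 45] -> [45, 2, -4] -> [45, 2, -4] -> [-45, -2, 4] -> [4, -2, -45]
  [36, -32, -32] -> [-32, -32, 36] -> [36, -32, -32] -> [36, -32] -> [-36, 32] -> [32, -36]
  [-29, -5, -8, 46, 44, -47] -> [-47, -29, -8, -5, 44, 46] -> [46, 44, -5, -8, -29, -47] -> [46, 44, -5, -8, -29, -47] -> [-46, -44, 5, 8, 29, 47] -> [47, 29, 8, 5, -44, -46]
  [26, -25, 1, 17, 5, -42, 2, -41, 10, -44] -> [-44, -42, -41, -25, 1, 2, 5, 10, 17, 26] -> [26, 17, 10, 5, 2, 1, -25, -41, -42, -44] -> [26, 17, 10, 5, 2, 1, -25, -41, -42, -44] -> [-26, -17, -10, -5, -2, -1, 25, 41, 42, 44] -> [44, 42, 41, 25, -1, -2, -5, -10, -17, -26]
  [-22, -3, 9, 0, 24, 1, 10, -11] -> [-22, -11, -3, 0, 1, 9, 10, 24] -> [24, 10, 9, 1, 0, -3, -11, -22] -> [24, 10, 9, 1, 0, -3, -11, -22] -> [-24, -10, -9, -1, 0, 3, 11, 22] -> [22, 11, 3, 0, -1, -9, -10, -24]

[4, -2, -45]; [32, -36]; [47, 29, 8, 5, -44, -46]; [44, 42, 41, 25, -1, -2, -5, -10, -17, -26]; [22, 11, 3, 0, -1, -9, -10, -24]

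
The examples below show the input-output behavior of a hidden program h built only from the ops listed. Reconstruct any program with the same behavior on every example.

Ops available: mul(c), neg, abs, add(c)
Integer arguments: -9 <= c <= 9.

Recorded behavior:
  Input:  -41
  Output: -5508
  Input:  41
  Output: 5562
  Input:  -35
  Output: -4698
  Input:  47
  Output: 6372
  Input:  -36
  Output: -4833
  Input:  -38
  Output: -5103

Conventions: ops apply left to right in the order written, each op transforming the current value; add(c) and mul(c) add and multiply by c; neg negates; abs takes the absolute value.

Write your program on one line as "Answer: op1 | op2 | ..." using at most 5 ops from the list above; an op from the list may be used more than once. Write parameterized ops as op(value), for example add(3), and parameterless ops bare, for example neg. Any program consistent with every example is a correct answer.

mul(-9) | mul(5) | add(-9) | mul(-3)

Check, running the answer program on each example:
  -41 -> 369 -> 1845 -> 1836 -> -5508
  41 -> -369 -> -1845 -> -1854 -> 5562
  -35 -> 315 -> 1575 -> 1566 -> -4698
  47 -> -423 -> -2115 -> -2124 -> 6372
  -36 -> 324 -> 1620 -> 1611 -> -4833
  -38 -> 342 -> 1710 -> 1701 -> -5103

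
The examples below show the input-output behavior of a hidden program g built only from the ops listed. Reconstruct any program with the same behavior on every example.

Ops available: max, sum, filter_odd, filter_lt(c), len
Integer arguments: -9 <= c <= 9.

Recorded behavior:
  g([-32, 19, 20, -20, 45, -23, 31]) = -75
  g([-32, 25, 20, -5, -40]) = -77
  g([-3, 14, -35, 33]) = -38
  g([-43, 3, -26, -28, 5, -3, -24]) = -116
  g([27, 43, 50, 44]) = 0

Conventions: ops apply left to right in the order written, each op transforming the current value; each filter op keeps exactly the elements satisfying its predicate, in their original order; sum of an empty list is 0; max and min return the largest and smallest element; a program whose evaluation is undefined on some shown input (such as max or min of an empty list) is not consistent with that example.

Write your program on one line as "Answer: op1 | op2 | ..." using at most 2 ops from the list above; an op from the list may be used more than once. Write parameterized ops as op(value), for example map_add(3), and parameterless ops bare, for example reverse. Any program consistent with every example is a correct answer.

filter_lt(7) | sum

Check, running the answer program on each example:
  [-32, 19, 20, -20, 45, -23, 31] -> [-32, -20, -23] -> -75
  [-32, 25, 20, -5, -40] -> [-32, -5, -40] -> -77
  [-3, 14, -35, 33] -> [-3, -35] -> -38
  [-43, 3, -26, -28, 5, -3, -24] -> [-43, 3, -26, -28, 5, -3, -24] -> -116
  [27, 43, 50, 44] -> [] -> 0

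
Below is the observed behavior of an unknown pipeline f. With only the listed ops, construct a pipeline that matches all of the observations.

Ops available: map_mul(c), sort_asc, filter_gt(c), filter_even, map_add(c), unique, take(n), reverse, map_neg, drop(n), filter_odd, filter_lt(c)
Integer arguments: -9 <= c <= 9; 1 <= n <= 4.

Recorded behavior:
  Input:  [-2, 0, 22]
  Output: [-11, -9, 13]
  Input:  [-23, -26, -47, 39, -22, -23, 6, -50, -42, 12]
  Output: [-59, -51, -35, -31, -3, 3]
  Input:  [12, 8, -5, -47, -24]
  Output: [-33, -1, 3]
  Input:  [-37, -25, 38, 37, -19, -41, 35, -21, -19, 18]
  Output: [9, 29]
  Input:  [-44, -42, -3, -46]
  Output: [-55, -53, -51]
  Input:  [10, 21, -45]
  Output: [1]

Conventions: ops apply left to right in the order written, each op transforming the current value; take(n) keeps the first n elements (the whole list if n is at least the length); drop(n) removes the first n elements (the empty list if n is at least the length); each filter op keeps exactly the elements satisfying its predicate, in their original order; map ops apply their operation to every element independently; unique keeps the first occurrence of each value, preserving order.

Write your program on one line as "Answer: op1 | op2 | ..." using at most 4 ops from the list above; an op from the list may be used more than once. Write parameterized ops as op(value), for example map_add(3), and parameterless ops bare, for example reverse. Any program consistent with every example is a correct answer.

sort_asc | filter_even | map_add(-9)

Check, running the answer program on each example:
  [-2, 0, 22] -> [-2, 0, 22] -> [-2, 0, 22] -> [-11, -9, 13]
  [-23, -26, -47, 39, -22, -23, 6, -50, -42, 12] -> [-50, -47, -42, -26, -23, -23, -22, 6, 12, 39] -> [-50, -42, -26, -22, 6, 12] -> [-59, -51, -35, -31, -3, 3]
  [12, 8, -5, -47, -24] -> [-47, -24, -5, 8, 12] -> [-24, 8, 12] -> [-33, -1, 3]
  [-37, -25, 38, 37, -19, -41, 35, -21, -19, 18] -> [-41, -37, -25, -21, -19, -19, 18, 35, 37, 38] -> [18, 38] -> [9, 29]
  [-44, -42, -3, -46] -> [-46, -44, -42, -3] -> [-46, -44, -42] -> [-55, -53, -51]
  [10, 21, -45] -> [-45, 10, 21] -> [10] -> [1]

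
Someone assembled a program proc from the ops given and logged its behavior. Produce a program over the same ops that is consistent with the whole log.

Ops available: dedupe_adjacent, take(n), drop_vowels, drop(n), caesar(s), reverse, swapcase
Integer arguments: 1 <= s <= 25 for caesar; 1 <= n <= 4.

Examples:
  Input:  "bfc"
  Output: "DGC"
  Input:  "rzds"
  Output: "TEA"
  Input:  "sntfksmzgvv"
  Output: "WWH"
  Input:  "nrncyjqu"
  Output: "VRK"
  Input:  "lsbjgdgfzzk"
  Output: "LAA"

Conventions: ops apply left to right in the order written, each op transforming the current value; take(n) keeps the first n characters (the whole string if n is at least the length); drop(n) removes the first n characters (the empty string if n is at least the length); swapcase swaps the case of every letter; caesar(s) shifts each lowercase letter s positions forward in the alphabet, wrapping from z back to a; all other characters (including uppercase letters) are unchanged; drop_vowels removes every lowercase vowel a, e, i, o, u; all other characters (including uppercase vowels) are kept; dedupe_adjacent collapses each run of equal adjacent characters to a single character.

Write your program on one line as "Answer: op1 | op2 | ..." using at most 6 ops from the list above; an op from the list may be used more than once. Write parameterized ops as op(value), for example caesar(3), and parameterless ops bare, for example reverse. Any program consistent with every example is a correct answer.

caesar(20) | caesar(7) | swapcase | reverse | take(3)

Check, running the answer program on each example:
  "bfc" -> "vzw" -> "cgd" -> "CGD" -> "DGC" -> "DGC"
  "rzds" -> "ltxm" -> "saet" -> "SAET" -> "TEAS" -> "TEA"
  "sntfksmzgvv" -> "mhnzemgtapp" -> "tougltnahww" -> "TOUGLTNAHWW" -> "WWHANTLGUOT" -> "WWH"
  "nrncyjqu" -> "hlhwsdko" -> "osodzkrv" -> "OSODZKRV" -> "VRKZDOSO" -> "VRK"
  "lsbjgdgfzzk" -> "fmvdaxaztte" -> "mtckhehgaal" -> "MTCKHEHGAAL" -> "LAAGHEHKCTM" -> "LAA"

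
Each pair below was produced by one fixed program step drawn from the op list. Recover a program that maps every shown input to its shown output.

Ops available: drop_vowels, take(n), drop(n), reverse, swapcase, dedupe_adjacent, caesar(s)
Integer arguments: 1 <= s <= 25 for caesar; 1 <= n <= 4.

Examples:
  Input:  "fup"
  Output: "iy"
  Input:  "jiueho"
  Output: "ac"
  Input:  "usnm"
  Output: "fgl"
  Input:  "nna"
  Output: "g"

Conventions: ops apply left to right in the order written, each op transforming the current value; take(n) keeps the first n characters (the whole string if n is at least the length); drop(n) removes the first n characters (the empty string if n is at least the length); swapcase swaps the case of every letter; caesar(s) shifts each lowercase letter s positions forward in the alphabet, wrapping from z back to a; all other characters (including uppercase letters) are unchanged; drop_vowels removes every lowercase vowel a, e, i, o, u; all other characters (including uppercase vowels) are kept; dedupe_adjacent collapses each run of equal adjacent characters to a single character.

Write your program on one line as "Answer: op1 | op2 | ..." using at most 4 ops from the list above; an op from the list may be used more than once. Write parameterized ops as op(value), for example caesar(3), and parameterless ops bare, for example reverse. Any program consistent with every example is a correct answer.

drop_vowels | caesar(19) | dedupe_adjacent | reverse

Check, running the answer program on each example:
  "fup" -> "fp" -> "yi" -> "yi" -> "iy"
  "jiueho" -> "jh" -> "ca" -> "ca" -> "ac"
  "usnm" -> "snm" -> "lgf" -> "lgf" -> "fgl"
  "nna" -> "nn" -> "gg" -> "g" -> "g"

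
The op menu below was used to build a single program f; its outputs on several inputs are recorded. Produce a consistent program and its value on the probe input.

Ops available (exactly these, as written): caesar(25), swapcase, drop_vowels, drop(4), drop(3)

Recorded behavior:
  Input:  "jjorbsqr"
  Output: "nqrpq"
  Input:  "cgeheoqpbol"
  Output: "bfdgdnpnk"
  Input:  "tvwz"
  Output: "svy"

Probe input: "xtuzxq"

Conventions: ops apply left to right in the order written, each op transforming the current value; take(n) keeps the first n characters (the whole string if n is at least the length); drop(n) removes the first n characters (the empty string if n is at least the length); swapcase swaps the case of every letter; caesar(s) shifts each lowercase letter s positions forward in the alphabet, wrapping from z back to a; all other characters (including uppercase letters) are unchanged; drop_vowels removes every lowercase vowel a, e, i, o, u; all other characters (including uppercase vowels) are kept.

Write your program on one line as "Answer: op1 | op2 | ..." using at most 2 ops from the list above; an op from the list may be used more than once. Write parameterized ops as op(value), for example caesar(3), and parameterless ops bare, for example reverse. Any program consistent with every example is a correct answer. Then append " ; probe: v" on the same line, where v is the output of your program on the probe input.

caesar(25) | drop_vowels ; probe: "wstywp"

Check, running the answer program on each example:
  "jjorbsqr" -> "iinqarpq" -> "nqrpq"
  "cgeheoqpbol" -> "bfdgdnpoank" -> "bfdgdnpnk"
  "tvwz" -> "suvy" -> "svy"
  probe: "xtuzxq" -> "wstywp" -> "wstywp"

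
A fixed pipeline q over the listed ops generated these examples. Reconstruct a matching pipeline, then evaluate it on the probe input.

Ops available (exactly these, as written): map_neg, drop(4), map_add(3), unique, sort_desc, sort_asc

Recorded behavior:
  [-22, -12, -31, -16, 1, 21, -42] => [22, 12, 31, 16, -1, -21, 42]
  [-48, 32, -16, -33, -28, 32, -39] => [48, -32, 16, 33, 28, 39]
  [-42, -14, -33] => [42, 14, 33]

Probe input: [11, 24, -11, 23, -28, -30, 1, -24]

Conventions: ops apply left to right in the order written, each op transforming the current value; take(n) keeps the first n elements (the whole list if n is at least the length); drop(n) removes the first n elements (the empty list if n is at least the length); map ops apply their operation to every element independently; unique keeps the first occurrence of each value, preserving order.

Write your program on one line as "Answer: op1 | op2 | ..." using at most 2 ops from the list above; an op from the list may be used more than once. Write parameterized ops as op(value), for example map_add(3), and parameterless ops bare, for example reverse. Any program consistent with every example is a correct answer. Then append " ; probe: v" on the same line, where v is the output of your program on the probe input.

unique | map_neg ; probe: [-11, -24, 11, -23, 28, 30, -1, 24]

Check, running the answer program on each example:
  [-22, -12, -31, -16, 1, 21, -42] -> [-22, -12, -31, -16, 1, 21, -42] -> [22, 12, 31, 16, -1, -21, 42]
  [-48, 32, -16, -33, -28, 32, -39] -> [-48, 32, -16, -33, -28, -39] -> [48, -32, 16, 33, 28, 39]
  [-42, -14, -33] -> [-42, -14, -33] -> [42, 14, 33]
  probe: [11, 24, -11, 23, -28, -30, 1, -24] -> [11, 24, -11, 23, -28, -30, 1, -24] -> [-11, -24, 11, -23, 28, 30, -1, 24]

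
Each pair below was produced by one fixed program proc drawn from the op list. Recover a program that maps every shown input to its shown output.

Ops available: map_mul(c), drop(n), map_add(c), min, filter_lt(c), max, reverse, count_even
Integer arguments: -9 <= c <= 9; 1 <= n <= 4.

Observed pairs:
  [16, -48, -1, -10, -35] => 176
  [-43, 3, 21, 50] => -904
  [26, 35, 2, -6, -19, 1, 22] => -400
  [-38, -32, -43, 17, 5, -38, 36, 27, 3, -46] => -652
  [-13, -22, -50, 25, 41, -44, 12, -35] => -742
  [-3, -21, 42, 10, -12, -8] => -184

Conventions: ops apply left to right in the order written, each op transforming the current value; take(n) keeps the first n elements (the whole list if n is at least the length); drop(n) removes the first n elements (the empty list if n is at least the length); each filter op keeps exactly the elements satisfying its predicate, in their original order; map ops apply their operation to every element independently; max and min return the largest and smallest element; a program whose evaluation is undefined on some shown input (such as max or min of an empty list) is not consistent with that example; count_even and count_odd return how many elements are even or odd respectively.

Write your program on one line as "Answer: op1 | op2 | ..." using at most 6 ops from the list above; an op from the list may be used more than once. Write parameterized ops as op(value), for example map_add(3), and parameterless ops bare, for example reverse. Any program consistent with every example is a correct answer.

map_mul(-6) | map_mul(3) | map_add(-4) | drop(3) | reverse | min

Check, running the answer program on each example:
  [16, -48, -1, -10, -35] -> [-96, 288, 6, 60, 210] -> [-288, 864, 18, 180, 630] -> [-292, 860, 14, 176, 626] -> [176, 626] -> [626, 176] -> 176
  [-43, 3, 21, 50] -> [258, -18, -126, -300] -> [774, -54, -378, -900] -> [770, -58, -382, -904] -> [-904] -> [-904] -> -904
  [26, 35, 2, -6, -19, 1, 22] -> [-156, -210, -12, 36, 114, -6, -132] -> [-468, -630, -36, 108, 342, -18, -396] -> [-472, -634, -40, 104, 338, -22, -400] -> [104, 338, -22, -400] -> [-400, -22, 338, 104] -> -400
  [-38, -32, -43, 17, 5, -38, 36, 27, 3, -46] -> [228, 192, 258, -102, -30, 228, -216, -162, -18, 276] -> [684, 576, 774, -306, -90, 684, -648, -486, -54, 828] -> [680, 572, 770, -310, -94, 680, -652, -490, -58, 824] -> [-310, -94, 680, -652, -490, -58, 824] -> [824, -58, -490, -652, 680, -94, -310] -> -652
  [-13, -22, -50, 25, 41, -44, 12, -35] -> [78, 132, 300, -150, -246, 264, -72, 210] -> [234, 396, 900, -450, -738, 792, -216, 630] -> [230, 392, 896, -454, -742, 788, -220, 626] -> [-454, -742, 788, -220, 626] -> [626, -220, 788, -742, -454] -> -742
  [-3, -21, 42, 10, -12, -8] -> [18, 126, -252, -60, 72, 48] -> [54, 378, -756, -180, 216, 144] -> [50, 374, -760, -184, 212, 140] -> [-184, 212, 140] -> [140, 212, -184] -> -184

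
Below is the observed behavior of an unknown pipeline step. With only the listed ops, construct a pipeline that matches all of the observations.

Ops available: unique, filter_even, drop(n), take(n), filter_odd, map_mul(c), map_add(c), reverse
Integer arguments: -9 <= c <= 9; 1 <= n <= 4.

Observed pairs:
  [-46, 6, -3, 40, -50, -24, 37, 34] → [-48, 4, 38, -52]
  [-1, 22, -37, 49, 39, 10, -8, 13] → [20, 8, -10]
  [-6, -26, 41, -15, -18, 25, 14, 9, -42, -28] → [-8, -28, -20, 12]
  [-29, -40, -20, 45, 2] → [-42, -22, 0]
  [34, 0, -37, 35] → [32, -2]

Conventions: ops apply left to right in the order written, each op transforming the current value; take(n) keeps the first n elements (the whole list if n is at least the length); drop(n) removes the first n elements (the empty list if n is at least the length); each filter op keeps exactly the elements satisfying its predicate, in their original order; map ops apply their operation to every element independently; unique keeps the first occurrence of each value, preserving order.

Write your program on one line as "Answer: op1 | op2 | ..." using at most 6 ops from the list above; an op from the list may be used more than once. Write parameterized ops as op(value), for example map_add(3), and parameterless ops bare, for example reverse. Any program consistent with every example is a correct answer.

filter_even | map_add(-1) | map_add(-9) | map_add(8) | take(4)

Check, running the answer program on each example:
  [-46, 6, -3, 40, -50, -24, 37, 34] -> [-46, 6, 40, -50, -24, 34] -> [-47, 5, 39, -51, -25, 33] -> [-56, -4, 30, -60, -34, 24] -> [-48, 4, 38, -52, -26, 32] -> [-48, 4, 38, -52]
  [-1, 22, -37, 49, 39, 10, -8, 13] -> [22, 10, -8] -> [21, 9, -9] -> [12, 0, -18] -> [20, 8, -10] -> [20, 8, -10]
  [-6, -26, 41, -15, -18, 25, 14, 9, -42, -28] -> [-6, -26, -18, 14, -42, -28] -> [-7, -27, -19, 13, -43, -29] -> [-16, -36, -28, 4, -52, -38] -> [-8, -28, -20, 12, -44, -30] -> [-8, -28, -20, 12]
  [-29, -40, -20, 45, 2] -> [-40, -20, 2] -> [-41, -21, 1] -> [-50, -30, -8] -> [-42, -22, 0] -> [-42, -22, 0]
  [34, 0, -37, 35] -> [34, 0] -> [33, -1] -> [24, -10] -> [32, -2] -> [32, -2]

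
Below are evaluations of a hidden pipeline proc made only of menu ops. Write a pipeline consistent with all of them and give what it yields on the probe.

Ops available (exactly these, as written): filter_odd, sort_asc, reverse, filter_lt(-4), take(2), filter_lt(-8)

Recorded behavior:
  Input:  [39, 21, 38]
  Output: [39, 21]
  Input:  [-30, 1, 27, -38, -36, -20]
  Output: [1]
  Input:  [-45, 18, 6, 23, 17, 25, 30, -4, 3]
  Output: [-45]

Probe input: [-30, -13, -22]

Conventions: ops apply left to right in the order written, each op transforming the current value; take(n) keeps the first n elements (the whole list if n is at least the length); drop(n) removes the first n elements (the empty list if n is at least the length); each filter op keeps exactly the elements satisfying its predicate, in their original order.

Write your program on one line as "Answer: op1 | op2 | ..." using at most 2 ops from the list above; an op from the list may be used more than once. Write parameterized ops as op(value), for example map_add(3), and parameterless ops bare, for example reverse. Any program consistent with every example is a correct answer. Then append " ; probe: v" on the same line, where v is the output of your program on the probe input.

take(2) | filter_odd ; probe: [-13]

Check, running the answer program on each example:
  [39, 21, 38] -> [39, 21] -> [39, 21]
  [-30, 1, 27, -38, -36, -20] -> [-30, 1] -> [1]
  [-45, 18, 6, 23, 17, 25, 30, -4, 3] -> [-45, 18] -> [-45]
  probe: [-30, -13, -22] -> [-30, -13] -> [-13]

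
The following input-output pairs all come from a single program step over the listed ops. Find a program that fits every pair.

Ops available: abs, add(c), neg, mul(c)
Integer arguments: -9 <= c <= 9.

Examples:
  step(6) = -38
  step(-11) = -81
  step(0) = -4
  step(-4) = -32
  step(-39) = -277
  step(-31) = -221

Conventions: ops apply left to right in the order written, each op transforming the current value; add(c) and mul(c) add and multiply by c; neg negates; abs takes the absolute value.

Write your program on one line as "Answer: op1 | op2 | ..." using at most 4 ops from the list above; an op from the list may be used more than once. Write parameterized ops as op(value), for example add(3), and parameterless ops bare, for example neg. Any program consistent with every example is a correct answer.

mul(-7) | add(4) | abs | neg

Check, running the answer program on each example:
  6 -> -42 -> -38 -> 38 -> -38
  -11 -> 77 -> 81 -> 81 -> -81
  0 -> 0 -> 4 -> 4 -> -4
  -4 -> 28 -> 32 -> 32 -> -32
  -39 -> 273 -> 277 -> 277 -> -277
  -31 -> 217 -> 221 -> 221 -> -221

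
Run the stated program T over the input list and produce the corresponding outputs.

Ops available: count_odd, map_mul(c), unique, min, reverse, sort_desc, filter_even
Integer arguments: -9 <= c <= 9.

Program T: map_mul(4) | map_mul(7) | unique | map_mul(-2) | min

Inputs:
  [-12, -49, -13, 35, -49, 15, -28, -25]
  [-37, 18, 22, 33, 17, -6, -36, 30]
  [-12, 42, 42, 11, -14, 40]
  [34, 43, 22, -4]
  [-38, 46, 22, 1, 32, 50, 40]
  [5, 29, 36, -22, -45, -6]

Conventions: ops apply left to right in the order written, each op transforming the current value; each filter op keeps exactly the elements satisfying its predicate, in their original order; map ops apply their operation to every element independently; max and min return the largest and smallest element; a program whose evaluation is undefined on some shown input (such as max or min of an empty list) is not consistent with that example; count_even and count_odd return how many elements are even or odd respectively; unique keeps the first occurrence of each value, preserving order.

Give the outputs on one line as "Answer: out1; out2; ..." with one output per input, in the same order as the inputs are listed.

-1960; -1848; -2352; -2408; -2800; -2016

Execution, op by op:
  [-12, -49, -13, 35, -49, 15, -28, -25] -> [-48, -196, -52, 140, -196, 60, -112, -100] -> [-336, -1372, -364, 980, -1372, 420, -784, -700] -> [-336, -1372, -364, 980, 420, -784, -700] -> [672, 2744, 728, -1960, -840, 1568, 1400] -> -1960
  [-37, 18, 22, 33, 17, -6, -36, 30] -> [-148, 72, 88, 132, 68, -24, -144, 120] -> [-1036, 504, 616, 924, 476, -168, -1008, 840] -> [-1036, 504, 616, 924, 476, -168, -1008, 840] -> [2072, -1008, -1232, -1848, -952, 336, 2016, -1680] -> -1848
  [-12, 42, 42, 11, -14, 40] -> [-48, 168, 168, 44, -56, 160] -> [-336, 1176, 1176, 308, -392, 1120] -> [-336, 1176, 308, -392, 1120] -> [672, -2352, -616, 784, -2240] -> -2352
  [34, 43, 22, -4] -> [136, 172, 88, -16] -> [952, 1204, 616, -112] -> [952, 1204, 616, -112] -> [-1904, -2408, -1232, 224] -> -2408
  [-38, 46, 22, 1, 32, 50, 40] -> [-152, 184, 88, 4, 128, 200, 160] -> [-1064, 1288, 616, 28, 896, 1400, 1120] -> [-1064, 1288, 616, 28, 896, 1400, 1120] -> [2128, -2576, -1232, -56, -1792, -2800, -2240] -> -2800
  [5, 29, 36, -22, -45, -6] -> [20, 116, 144, -88, -180, -24] -> [140, 812, 1008, -616, -1260, -168] -> [140, 812, 1008, -616, -1260, -168] -> [-280, -1624, -2016, 1232, 2520, 336] -> -2016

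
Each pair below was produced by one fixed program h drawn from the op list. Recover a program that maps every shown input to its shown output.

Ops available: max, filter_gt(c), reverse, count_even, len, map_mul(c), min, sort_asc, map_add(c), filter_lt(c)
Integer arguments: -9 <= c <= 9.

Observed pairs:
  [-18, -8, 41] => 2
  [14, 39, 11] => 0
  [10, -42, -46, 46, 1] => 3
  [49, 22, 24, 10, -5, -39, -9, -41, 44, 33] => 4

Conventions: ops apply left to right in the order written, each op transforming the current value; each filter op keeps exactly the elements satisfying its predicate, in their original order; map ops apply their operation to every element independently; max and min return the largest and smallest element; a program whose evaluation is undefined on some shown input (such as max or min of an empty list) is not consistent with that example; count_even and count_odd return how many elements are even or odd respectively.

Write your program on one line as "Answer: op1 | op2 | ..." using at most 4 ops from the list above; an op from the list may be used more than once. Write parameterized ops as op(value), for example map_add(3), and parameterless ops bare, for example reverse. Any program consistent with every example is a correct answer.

reverse | filter_lt(5) | map_mul(6) | count_even

Check, running the answer program on each example:
  [-18, -8, 41] -> [41, -8, -18] -> [-8, -18] -> [-48, -108] -> 2
  [14, 39, 11] -> [11, 39, 14] -> [] -> [] -> 0
  [10, -42, -46, 46, 1] -> [1, 46, -46, -42, 10] -> [1, -46, -42] -> [6, -276, -252] -> 3
  [49, 22, 24, 10, -5, -39, -9, -41, 44, 33] -> [33, 44, -41, -9, -39, -5, 10, 24, 22, 49] -> [-41, -9, -39, -5] -> [-246, -54, -234, -30] -> 4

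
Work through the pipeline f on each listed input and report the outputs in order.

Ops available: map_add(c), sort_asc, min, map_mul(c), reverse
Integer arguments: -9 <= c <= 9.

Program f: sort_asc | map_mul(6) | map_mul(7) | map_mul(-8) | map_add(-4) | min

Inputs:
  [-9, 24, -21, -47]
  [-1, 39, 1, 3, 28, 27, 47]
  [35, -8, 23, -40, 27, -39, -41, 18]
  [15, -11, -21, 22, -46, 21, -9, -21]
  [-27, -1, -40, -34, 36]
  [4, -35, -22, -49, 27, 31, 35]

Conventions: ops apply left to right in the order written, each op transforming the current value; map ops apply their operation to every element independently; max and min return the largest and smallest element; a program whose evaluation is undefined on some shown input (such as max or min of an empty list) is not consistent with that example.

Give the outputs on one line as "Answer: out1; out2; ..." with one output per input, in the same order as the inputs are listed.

Execution, op by op:
  [-9, 24, -21, -47] -> [-47, -21, -9, 24] -> [-282, -126, -54, 144] -> [-1974, -882, -378, 1008] -> [15792, 7056, 3024, -8064] -> [15788, 7052, 3020, -8068] -> -8068
  [-1, 39, 1, 3, 28, 27, 47] -> [-1, 1, 3, 27, 28, 39, 47] -> [-6, 6, 18, 162, 168, 234, 282] -> [-42, 42, 126, 1134, 1176, 1638, 1974] -> [336, -336, -1008, -9072, -9408, -13104, -15792] -> [332, -340, -1012, -9076, -9412, -13108, -15796] -> -15796
  [35, -8, 23, -40, 27, -39, -41, 18] -> [-41, -40, -39, -8, 18, 23, 27, 35] -> [-246, -240, -234, -48, 108, 138, 162, 210] -> [-1722, -1680, -1638, -336, 756, 966, 1134, 1470] -> [13776, 13440, 13104, 2688, -6048, -7728, -9072, -11760] -> [13772, 13436, 13100, 2684, -6052, -7732, -9076, -11764] -> -11764
  [15, -11, -21, 22, -46, 21, -9, -21] -> [-46, -21, -21, -11, -9, 15, 21, 22] -> [-276, -126, -126, -66, -54, 90, 126, 132] -> [-1932, -882, -882, -462, -378, 630, 882, 924] -> [15456, 7056, 7056, 3696, 3024, -5040, -7056, -7392] -> [15452, 7052, 7052, 3692, 3020, -5044, -7060, -7396] -> -7396
  [-27, -1, -40, -34, 36] -> [-40, -34, -27, -1, 36] -> [-240, -204, -162, -6, 216] -> [-1680, -1428, -1134, -42, 1512] -> [13440, 11424, 9072, 336, -12096] -> [13436, 11420, 9068, 332, -12100] -> -12100
  [4, -35, -22, -49, 27, 31, 35] -> [-49, -35, -22, 4, 27, 31, 35] -> [-294, -210, -132, 24, 162, 186, 210] -> [-2058, -1470, -924, 168, 1134, 1302, 1470] -> [16464, 11760, 7392, -1344, -9072, -10416, -11760] -> [16460, 11756, 7388, -1348, -9076, -10420, -11764] -> -11764

-8068; -15796; -11764; -7396; -12100; -11764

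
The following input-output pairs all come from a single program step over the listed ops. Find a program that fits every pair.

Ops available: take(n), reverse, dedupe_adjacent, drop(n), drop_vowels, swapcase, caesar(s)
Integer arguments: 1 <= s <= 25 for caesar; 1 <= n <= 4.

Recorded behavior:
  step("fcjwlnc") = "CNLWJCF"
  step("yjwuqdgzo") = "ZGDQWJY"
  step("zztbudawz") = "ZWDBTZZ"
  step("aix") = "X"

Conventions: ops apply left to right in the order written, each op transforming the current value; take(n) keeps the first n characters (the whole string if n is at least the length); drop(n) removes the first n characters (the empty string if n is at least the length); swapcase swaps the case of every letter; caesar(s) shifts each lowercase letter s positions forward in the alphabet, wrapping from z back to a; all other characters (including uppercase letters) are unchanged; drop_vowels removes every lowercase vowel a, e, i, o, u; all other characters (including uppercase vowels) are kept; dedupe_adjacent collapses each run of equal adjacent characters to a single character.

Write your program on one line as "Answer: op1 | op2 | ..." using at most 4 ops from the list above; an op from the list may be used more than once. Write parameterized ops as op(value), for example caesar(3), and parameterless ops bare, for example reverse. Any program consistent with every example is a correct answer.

drop_vowels | swapcase | reverse

Check, running the answer program on each example:
  "fcjwlnc" -> "fcjwlnc" -> "FCJWLNC" -> "CNLWJCF"
  "yjwuqdgzo" -> "yjwqdgz" -> "YJWQDGZ" -> "ZGDQWJY"
  "zztbudawz" -> "zztbdwz" -> "ZZTBDWZ" -> "ZWDBTZZ"
  "aix" -> "x" -> "X" -> "X"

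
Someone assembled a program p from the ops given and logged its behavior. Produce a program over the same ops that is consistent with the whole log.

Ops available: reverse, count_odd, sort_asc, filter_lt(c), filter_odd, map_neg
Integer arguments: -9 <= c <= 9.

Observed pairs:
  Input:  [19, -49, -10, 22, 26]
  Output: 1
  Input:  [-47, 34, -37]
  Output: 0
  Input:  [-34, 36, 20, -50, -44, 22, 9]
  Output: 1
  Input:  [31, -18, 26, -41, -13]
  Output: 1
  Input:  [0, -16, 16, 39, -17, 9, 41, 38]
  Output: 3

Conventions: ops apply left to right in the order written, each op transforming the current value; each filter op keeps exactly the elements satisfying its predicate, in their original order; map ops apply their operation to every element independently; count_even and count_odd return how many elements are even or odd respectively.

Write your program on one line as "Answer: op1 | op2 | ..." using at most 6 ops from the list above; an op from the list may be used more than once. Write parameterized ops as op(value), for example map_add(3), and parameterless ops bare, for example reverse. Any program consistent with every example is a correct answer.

sort_asc | map_neg | sort_asc | filter_lt(5) | reverse | count_odd

Check, running the answer program on each example:
  [19, -49, -10, 22, 26] -> [-49, -10, 19, 22, 26] -> [49, 10, -19, -22, -26] -> [-26, -22, -19, 10, 49] -> [-26, -22, -19] -> [-19, -22, -26] -> 1
  [-47, 34, -37] -> [-47, -37, 34] -> [47, 37, -34] -> [-34, 37, 47] -> [-34] -> [-34] -> 0
  [-34, 36, 20, -50, -44, 22, 9] -> [-50, -44, -34, 9, 20, 22, 36] -> [50, 44, 34, -9, -20, -22, -36] -> [-36, -22, -20, -9, 34, 44, 50] -> [-36, -22, -20, -9] -> [-9, -20, -22, -36] -> 1
  [31, -18, 26, -41, -13] -> [-41, -18, -13, 26, 31] -> [41, 18, 13, -26, -31] -> [-31, -26, 13, 18, 41] -> [-31, -26] -> [-26, -31] -> 1
  [0, -16, 16, 39, -17, 9, 41, 38] -> [-17, -16, 0, 9, 16, 38, 39, 41] -> [17, 16, 0, -9, -16, -38, -39, -41] -> [-41, -39, -38, -16, -9, 0, 16, 17] -> [-41, -39, -38, -16, -9, 0] -> [0, -9, -16, -38, -39, -41] -> 3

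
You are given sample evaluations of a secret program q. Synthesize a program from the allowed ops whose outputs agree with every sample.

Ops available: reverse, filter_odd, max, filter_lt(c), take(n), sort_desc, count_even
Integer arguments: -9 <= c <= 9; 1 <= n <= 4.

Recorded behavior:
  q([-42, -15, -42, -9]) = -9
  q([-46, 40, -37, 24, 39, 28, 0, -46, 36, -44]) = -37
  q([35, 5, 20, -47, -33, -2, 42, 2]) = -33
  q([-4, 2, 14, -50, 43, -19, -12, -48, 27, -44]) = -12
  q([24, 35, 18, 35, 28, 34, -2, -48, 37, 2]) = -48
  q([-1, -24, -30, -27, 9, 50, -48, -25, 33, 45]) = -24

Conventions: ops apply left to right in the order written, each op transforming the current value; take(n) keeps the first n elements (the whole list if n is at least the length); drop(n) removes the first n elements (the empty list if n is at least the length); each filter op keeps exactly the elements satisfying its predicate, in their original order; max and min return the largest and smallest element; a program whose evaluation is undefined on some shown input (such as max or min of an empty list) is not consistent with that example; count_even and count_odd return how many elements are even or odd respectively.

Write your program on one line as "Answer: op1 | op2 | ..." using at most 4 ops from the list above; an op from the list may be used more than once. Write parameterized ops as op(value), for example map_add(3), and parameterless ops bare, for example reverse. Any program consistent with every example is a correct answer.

filter_lt(-7) | take(4) | max

Check, running the answer program on each example:
  [-42, -15, -42, -9] -> [-42, -15, -42, -9] -> [-42, -15, -42, -9] -> -9
  [-46, 40, -37, 24, 39, 28, 0, -46, 36, -44] -> [-46, -37, -46, -44] -> [-46, -37, -46, -44] -> -37
  [35, 5, 20, -47, -33, -2, 42, 2] -> [-47, -33] -> [-47, -33] -> -33
  [-4, 2, 14, -50, 43, -19, -12, -48, 27, -44] -> [-50, -19, -12, -48, -44] -> [-50, -19, -12, -48] -> -12
  [24, 35, 18, 35, 28, 34, -2, -48, 37, 2] -> [-48] -> [-48] -> -48
  [-1, -24, -30, -27, 9, 50, -48, -25, 33, 45] -> [-24, -30, -27, -48, -25] -> [-24, -30, -27, -48] -> -24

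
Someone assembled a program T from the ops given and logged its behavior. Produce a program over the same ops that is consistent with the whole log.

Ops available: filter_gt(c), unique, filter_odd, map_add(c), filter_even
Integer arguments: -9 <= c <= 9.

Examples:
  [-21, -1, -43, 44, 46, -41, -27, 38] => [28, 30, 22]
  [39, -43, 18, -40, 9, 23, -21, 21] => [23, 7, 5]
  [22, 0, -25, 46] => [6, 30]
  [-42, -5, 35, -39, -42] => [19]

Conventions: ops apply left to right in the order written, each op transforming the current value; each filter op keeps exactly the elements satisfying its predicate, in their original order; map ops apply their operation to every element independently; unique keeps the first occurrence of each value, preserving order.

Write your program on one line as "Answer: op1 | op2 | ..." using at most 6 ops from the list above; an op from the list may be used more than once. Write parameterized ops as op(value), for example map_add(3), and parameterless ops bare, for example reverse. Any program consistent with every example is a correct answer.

unique | map_add(-7) | map_add(-4) | map_add(-5) | filter_gt(2)

Check, running the answer program on each example:
  [-21, -1, -43, 44, 46, -41, -27, 38] -> [-21, -1, -43, 44, 46, -41, -27, 38] -> [-28, -8, -50, 37, 39, -48, -34, 31] -> [-32, -12, -54, 33, 35, -52, -38, 27] -> [-37, -17, -59, 28, 30, -57, -43, 22] -> [28, 30, 22]
  [39, -43, 18, -40, 9, 23, -21, 21] -> [39, -43, 18, -40, 9, 23, -21, 21] -> [32, -50, 11, -47, 2, 16, -28, 14] -> [28, -54, 7, -51, -2, 12, -32, 10] -> [23, -59, 2, -56, -7, 7, -37, 5] -> [23, 7, 5]
  [22, 0, -25, 46] -> [22, 0, -25, 46] -> [15, -7, -32, 39] -> [11, -11, -36, 35] -> [6, -16, -41, 30] -> [6, 30]
  [-42, -5, 35, -39, -42] -> [-42, -5, 35, -39] -> [-49, -12, 28, -46] -> [-53, -16, 24, -50] -> [-58, -21, 19, -55] -> [19]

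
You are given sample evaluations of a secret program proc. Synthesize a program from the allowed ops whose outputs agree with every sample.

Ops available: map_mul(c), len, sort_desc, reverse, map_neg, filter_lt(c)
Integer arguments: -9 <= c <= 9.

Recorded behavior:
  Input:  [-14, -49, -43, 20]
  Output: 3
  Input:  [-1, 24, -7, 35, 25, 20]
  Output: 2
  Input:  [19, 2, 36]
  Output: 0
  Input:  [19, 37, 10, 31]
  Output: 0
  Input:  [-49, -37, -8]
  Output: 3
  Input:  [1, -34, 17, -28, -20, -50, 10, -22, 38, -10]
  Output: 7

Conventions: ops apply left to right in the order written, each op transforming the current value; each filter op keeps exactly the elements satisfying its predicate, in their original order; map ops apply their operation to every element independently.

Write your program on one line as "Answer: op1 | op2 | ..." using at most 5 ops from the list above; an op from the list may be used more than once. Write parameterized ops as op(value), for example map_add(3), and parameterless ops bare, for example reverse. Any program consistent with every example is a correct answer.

filter_lt(9) | filter_lt(2) | map_neg | len

Check, running the answer program on each example:
  [-14, -49, -43, 20] -> [-14, -49, -43] -> [-14, -49, -43] -> [14, 49, 43] -> 3
  [-1, 24, -7, 35, 25, 20] -> [-1, -7] -> [-1, -7] -> [1, 7] -> 2
  [19, 2, 36] -> [2] -> [] -> [] -> 0
  [19, 37, 10, 31] -> [] -> [] -> [] -> 0
  [-49, -37, -8] -> [-49, -37, -8] -> [-49, -37, -8] -> [49, 37, 8] -> 3
  [1, -34, 17, -28, -20, -50, 10, -22, 38, -10] -> [1, -34, -28, -20, -50, -22, -10] -> [1, -34, -28, -20, -50, -22, -10] -> [-1, 34, 28, 20, 50, 22, 10] -> 7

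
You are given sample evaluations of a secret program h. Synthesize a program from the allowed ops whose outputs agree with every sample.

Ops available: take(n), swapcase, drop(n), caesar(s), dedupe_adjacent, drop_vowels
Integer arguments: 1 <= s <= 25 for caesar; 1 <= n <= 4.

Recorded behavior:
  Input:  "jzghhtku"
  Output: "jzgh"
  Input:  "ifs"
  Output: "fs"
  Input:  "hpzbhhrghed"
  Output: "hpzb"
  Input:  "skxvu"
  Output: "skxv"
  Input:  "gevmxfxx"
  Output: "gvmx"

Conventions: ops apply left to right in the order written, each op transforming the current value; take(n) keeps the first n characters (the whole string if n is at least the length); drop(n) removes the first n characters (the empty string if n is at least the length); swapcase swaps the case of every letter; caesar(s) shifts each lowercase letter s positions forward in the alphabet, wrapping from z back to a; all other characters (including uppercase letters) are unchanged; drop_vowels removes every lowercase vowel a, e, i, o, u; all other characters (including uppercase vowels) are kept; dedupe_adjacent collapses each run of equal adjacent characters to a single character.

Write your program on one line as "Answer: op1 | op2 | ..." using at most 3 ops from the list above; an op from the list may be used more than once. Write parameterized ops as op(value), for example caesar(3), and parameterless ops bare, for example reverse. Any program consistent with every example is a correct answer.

drop_vowels | take(4)

Check, running the answer program on each example:
  "jzghhtku" -> "jzghhtk" -> "jzgh"
  "ifs" -> "fs" -> "fs"
  "hpzbhhrghed" -> "hpzbhhrghd" -> "hpzb"
  "skxvu" -> "skxv" -> "skxv"
  "gevmxfxx" -> "gvmxfxx" -> "gvmx"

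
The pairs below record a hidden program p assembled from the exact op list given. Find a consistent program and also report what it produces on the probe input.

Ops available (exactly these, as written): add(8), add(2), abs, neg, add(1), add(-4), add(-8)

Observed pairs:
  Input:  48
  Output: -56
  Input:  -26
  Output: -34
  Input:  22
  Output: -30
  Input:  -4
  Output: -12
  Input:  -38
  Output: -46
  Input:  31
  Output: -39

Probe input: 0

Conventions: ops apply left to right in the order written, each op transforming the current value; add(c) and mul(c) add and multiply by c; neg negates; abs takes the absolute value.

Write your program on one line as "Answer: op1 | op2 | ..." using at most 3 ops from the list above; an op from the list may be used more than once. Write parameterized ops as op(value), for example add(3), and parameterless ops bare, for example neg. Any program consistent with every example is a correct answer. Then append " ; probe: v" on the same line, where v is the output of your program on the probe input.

abs | add(8) | neg ; probe: -8

Check, running the answer program on each example:
  48 -> 48 -> 56 -> -56
  -26 -> 26 -> 34 -> -34
  22 -> 22 -> 30 -> -30
  -4 -> 4 -> 12 -> -12
  -38 -> 38 -> 46 -> -46
  31 -> 31 -> 39 -> -39
  probe: 0 -> 0 -> 8 -> -8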